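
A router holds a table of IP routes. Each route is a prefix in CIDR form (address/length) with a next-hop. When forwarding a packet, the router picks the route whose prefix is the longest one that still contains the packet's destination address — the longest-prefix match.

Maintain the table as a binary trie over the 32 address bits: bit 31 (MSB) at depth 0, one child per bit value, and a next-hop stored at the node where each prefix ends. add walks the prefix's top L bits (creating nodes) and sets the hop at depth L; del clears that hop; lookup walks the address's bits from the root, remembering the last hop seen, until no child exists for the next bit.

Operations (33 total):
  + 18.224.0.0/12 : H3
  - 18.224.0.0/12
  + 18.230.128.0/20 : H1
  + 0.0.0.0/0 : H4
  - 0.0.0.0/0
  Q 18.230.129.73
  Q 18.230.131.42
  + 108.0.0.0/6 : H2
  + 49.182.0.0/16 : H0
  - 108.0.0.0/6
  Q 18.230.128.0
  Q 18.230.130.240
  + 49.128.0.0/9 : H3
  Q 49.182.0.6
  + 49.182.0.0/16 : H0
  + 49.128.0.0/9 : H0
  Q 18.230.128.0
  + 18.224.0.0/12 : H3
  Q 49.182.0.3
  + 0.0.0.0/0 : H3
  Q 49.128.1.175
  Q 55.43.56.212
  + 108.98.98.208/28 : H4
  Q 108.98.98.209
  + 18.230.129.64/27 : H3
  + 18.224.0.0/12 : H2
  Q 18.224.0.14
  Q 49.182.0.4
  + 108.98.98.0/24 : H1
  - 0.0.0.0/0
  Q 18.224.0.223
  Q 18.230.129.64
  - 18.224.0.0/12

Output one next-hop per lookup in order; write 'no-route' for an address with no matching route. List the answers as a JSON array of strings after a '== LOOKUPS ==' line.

Trace:
  add 18.224.0.0/12 -> H3 at depth 12
  del 18.224.0.0/12 (clear depth 12)
  add 18.230.128.0/20 -> H1 at depth 20
  add 0.0.0.0/0 -> H4 at depth 0
  del 0.0.0.0/0 (clear depth 0)
  ? 18.230.129.73  path d0:-→d1:-→d2:-→d3:-→d4:-→d5:-→d6:-→d7:-→d8:-→d9:-→d10:-→d11:-→d12:-→d13:-→d14:-→d15:-→d16:-→d17:-→d18:-→d19:-→d20:H1  best=H1
  ? 18.230.131.42  path d0:-→d1:-→d2:-→d3:-→d4:-→d5:-→d6:-→d7:-→d8:-→d9:-→d10:-→d11:-→d12:-→d13:-→d14:-→d15:-→d16:-→d17:-→d18:-→d19:-→d20:H1  best=H1
  add 108.0.0.0/6 -> H2 at depth 6
  add 49.182.0.0/16 -> H0 at depth 16
  del 108.0.0.0/6 (clear depth 6)
  ? 18.230.128.0  path d0:-→d1:-→d2:-→d3:-→d4:-→d5:-→d6:-→d7:-→d8:-→d9:-→d10:-→d11:-→d12:-→d13:-→d14:-→d15:-→d16:-→d17:-→d18:-→d19:-→d20:H1  best=H1
  ? 18.230.130.240  path d0:-→d1:-→d2:-→d3:-→d4:-→d5:-→d6:-→d7:-→d8:-→d9:-→d10:-→d11:-→d12:-→d13:-→d14:-→d15:-→d16:-→d17:-→d18:-→d19:-→d20:H1  best=H1
  add 49.128.0.0/9 -> H3 at depth 9
  ? 49.182.0.6  path d0:-→d1:-→d2:-→d3:-→d4:-→d5:-→d6:-→d7:-→d8:-→d9:H3→d10:-→d11:-→d12:-→d13:-→d14:-→d15:-→d16:H0  best=H0
  add 49.182.0.0/16 -> H0 at depth 16
  add 49.128.0.0/9 -> H0 at depth 9
  ? 18.230.128.0  path d0:-→d1:-→d2:-→d3:-→d4:-→d5:-→d6:-→d7:-→d8:-→d9:-→d10:-→d11:-→d12:-→d13:-→d14:-→d15:-→d16:-→d17:-→d18:-→d19:-→d20:H1  best=H1
  add 18.224.0.0/12 -> H3 at depth 12
  ? 49.182.0.3  path d0:-→d1:-→d2:-→d3:-→d4:-→d5:-→d6:-→d7:-→d8:-→d9:H0→d10:-→d11:-→d12:-→d13:-→d14:-→d15:-→d16:H0  best=H0
  add 0.0.0.0/0 -> H3 at depth 0
  ? 49.128.1.175  path d0:H3→d1:-→d2:-→d3:-→d4:-→d5:-→d6:-→d7:-→d8:-→d9:H0→d10:-  best=H0
  ? 55.43.56.212  path d0:H3→d1:-→d2:-→d3:-→d4:-→d5:-  best=H3
  add 108.98.98.208/28 -> H4 at depth 28
  ? 108.98.98.209  path d0:H3→d1:-→d2:-→d3:-→d4:-→d5:-→d6:-→d7:-→d8:-→d9:-→d10:-→d11:-→d12:-→d13:-→d14:-→d15:-→d16:-→d17:-→d18:-→d19:-→d20:-→d21:-→d22:-→d23:-→d24:-→d25:-→d26:-→d27:-→d28:H4  best=H4
  add 18.230.129.64/27 -> H3 at depth 27
  add 18.224.0.0/12 -> H2 at depth 12
  ? 18.224.0.14  path d0:H3→d1:-→d2:-→d3:-→d4:-→d5:-→d6:-→d7:-→d8:-→d9:-→d10:-→d11:-→d12:H2→d13:-  best=H2
  ? 49.182.0.4  path d0:H3→d1:-→d2:-→d3:-→d4:-→d5:-→d6:-→d7:-→d8:-→d9:H0→d10:-→d11:-→d12:-→d13:-→d14:-→d15:-→d16:H0  best=H0
  add 108.98.98.0/24 -> H1 at depth 24
  del 0.0.0.0/0 (clear depth 0)
  ? 18.224.0.223  path d0:-→d1:-→d2:-→d3:-→d4:-→d5:-→d6:-→d7:-→d8:-→d9:-→d10:-→d11:-→d12:H2→d13:-  best=H2
  ? 18.230.129.64  path d0:-→d1:-→d2:-→d3:-→d4:-→d5:-→d6:-→d7:-→d8:-→d9:-→d10:-→d11:-→d12:H2→d13:-→d14:-→d15:-→d16:-→d17:-→d18:-→d19:-→d20:H1→d21:-→d22:-→d23:-→d24:-→d25:-→d26:-→d27:H3  best=H3
  del 18.224.0.0/12 (clear depth 12)

== LOOKUPS ==
["H1","H1","H1","H1","H0","H1","H0","H0","H3","H4","H2","H0","H2","H3"]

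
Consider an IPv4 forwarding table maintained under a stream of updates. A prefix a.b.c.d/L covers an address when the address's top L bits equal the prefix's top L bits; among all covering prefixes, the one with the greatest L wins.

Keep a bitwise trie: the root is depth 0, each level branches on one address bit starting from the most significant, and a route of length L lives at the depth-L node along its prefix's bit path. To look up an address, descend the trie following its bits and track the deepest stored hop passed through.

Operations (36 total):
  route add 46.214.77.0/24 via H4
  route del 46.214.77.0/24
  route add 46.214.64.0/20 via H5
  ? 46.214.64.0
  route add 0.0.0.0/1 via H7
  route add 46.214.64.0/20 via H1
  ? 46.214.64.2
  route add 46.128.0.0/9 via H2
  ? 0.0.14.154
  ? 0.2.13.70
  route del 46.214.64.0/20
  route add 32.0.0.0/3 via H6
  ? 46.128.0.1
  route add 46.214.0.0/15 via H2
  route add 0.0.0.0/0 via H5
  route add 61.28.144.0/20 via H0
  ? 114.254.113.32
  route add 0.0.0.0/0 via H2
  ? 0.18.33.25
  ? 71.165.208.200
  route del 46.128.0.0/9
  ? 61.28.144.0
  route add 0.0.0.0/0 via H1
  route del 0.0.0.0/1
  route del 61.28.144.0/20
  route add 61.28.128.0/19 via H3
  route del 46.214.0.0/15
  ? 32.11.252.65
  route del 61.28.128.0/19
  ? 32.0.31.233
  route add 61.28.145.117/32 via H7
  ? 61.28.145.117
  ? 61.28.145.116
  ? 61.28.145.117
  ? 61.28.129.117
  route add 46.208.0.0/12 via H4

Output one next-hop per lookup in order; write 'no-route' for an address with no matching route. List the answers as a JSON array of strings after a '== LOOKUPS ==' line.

Trace:
  + 46.214.77.0/24 (H4) depth=24
  - 46.214.77.0/24 clear@24
  + 46.214.64.0/20 (H5) depth=20
  Q 46.214.64.0: descend 00101110110101100100 ; hops seen [H5] ; pick H5
  + 0.0.0.0/1 (H7) depth=1
  + 46.214.64.0/20 (H1) depth=20
  Q 46.214.64.2: descend 00101110110101100100 ; hops seen [H7,H1] ; pick H1
  + 46.128.0.0/9 (H2) depth=9
  Q 0.0.14.154: descend 00 ; hops seen [H7] ; pick H7
  Q 0.2.13.70: descend 00 ; hops seen [H7] ; pick H7
  - 46.214.64.0/20 clear@20
  + 32.0.0.0/3 (H6) depth=3
  Q 46.128.0.1: descend 001011101 ; hops seen [H7,H6,H2] ; pick H2
  + 46.214.0.0/15 (H2) depth=15
  + 0.0.0.0/0 (H5) depth=0
  + 61.28.144.0/20 (H0) depth=20
  Q 114.254.113.32: descend 0 ; hops seen [H5,H7] ; pick H7
  + 0.0.0.0/0 (H2) depth=0
  Q 0.18.33.25: descend 00 ; hops seen [H2,H7] ; pick H7
  Q 71.165.208.200: descend 0 ; hops seen [H2,H7] ; pick H7
  - 46.128.0.0/9 clear@9
  Q 61.28.144.0: descend 00111101000111001001 ; hops seen [H2,H7,H6,H0] ; pick H0
  + 0.0.0.0/0 (H1) depth=0
  - 0.0.0.0/1 clear@1
  - 61.28.144.0/20 clear@20
  + 61.28.128.0/19 (H3) depth=19
  - 46.214.0.0/15 clear@15
  Q 32.11.252.65: descend 0010 ; hops seen [H1,H6] ; pick H6
  - 61.28.128.0/19 clear@19
  Q 32.0.31.233: descend 0010 ; hops seen [H1,H6] ; pick H6
  + 61.28.145.117/32 (H7) depth=32
  Q 61.28.145.117: descend 00111101000111001001000101110101 ; hops seen [H1,H6,H7] ; pick H7
  Q 61.28.145.116: descend 0011110100011100100100010111010 ; hops seen [H1,H6] ; pick H6
  Q 61.28.145.117: descend 00111101000111001001000101110101 ; hops seen [H1,H6,H7] ; pick H7
  Q 61.28.129.117: descend 0011110100011100100 ; hops seen [H1,H6] ; pick H6
  + 46.208.0.0/12 (H4) depth=12

== LOOKUPS ==
["H5","H1","H7","H7","H2","H7","H7","H7","H0","H6","H6","H7","H6","H7","H6"]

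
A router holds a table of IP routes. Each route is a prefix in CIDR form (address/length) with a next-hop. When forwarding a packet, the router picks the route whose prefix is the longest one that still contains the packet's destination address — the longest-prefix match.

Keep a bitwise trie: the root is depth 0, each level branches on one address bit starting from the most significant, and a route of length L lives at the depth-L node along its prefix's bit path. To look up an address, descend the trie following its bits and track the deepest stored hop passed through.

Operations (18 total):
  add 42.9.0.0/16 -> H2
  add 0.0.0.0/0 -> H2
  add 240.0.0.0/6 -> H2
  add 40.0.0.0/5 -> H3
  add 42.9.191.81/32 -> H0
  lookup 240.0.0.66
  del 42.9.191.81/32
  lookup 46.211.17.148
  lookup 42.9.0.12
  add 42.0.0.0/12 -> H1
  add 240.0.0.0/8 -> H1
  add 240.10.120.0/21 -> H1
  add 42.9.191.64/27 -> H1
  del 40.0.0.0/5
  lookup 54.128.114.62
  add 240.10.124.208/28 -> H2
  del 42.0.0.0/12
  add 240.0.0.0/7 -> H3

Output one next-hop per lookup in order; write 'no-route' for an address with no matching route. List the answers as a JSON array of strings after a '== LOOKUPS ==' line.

Apply in order:
  add 42.9.0.0/16 -> H2 at depth 16
  add 0.0.0.0/0 -> H2 at depth 0
  add 240.0.0.0/6 -> H2 at depth 6
  add 40.0.0.0/5 -> H3 at depth 5
  add 42.9.191.81/32 -> H0 at depth 32
  Q 240.0.0.66: descend 111100 ; hops seen [H2,H2] ; pick H2
  - 42.9.191.81/32 clear@32
  Q 46.211.17.148: descend 00101 ; hops seen [H2,H3] ; pick H3
  Q 42.9.0.12: descend 0010101000001001 ; hops seen [H2,H3,H2] ; pick H2
  add 42.0.0.0/12 -> H1 at depth 12
  add 240.0.0.0/8 -> H1 at depth 8
  add 240.10.120.0/21 -> H1 at depth 21
  add 42.9.191.64/27 -> H1 at depth 27
  - 40.0.0.0/5 clear@5
  Q 54.128.114.62: descend 001 ; hops seen [H2] ; pick H2
  add 240.10.124.208/28 -> H2 at depth 28
  - 42.0.0.0/12 clear@12
  add 240.0.0.0/7 -> H3 at depth 7

== LOOKUPS ==
["H2","H3","H2","H2"]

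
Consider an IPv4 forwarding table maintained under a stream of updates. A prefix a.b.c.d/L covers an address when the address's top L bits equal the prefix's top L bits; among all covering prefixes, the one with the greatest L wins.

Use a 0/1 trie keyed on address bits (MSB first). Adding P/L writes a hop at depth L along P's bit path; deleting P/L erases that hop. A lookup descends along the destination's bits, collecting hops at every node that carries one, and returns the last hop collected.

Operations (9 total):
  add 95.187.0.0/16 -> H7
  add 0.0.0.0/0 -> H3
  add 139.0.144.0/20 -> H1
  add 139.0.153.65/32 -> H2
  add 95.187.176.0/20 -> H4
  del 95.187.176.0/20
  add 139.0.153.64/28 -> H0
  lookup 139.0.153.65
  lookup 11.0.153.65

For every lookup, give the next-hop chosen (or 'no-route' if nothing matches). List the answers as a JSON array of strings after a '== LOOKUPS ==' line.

Apply in order:
  + 95.187.0.0/16 (H7) depth=16
  + 0.0.0.0/0 (H3) depth=0
  + 139.0.144.0/20 (H1) depth=20
  + 139.0.153.65/32 (H2) depth=32
  + 95.187.176.0/20 (H4) depth=20
  del 95.187.176.0/20 (clear depth 20)
  + 139.0.153.64/28 (H0) depth=28
  lookup 139.0.153.65: bits 10001011000000001001100101000001 walk d0:H3→d1:-→d2:-→d3:-→d4:-→d5:-→d6:-→d7:-→d8:-→d9:-→d10:-→d11:-→d12:-→d13:-→d14:-→d15:-→d16:-→d17:-→d18:-→d19:-→d20:H1→d21:-→d22:-→d23:-→d24:-→d25:-→d26:-→d27:-→d28:H0→d29:-→d30:-→d31:-→d32:H2 -> H2
  lookup 11.0.153.65: bits 0 walk d0:H3→d1:- -> H3

== LOOKUPS ==
["H2","H3"]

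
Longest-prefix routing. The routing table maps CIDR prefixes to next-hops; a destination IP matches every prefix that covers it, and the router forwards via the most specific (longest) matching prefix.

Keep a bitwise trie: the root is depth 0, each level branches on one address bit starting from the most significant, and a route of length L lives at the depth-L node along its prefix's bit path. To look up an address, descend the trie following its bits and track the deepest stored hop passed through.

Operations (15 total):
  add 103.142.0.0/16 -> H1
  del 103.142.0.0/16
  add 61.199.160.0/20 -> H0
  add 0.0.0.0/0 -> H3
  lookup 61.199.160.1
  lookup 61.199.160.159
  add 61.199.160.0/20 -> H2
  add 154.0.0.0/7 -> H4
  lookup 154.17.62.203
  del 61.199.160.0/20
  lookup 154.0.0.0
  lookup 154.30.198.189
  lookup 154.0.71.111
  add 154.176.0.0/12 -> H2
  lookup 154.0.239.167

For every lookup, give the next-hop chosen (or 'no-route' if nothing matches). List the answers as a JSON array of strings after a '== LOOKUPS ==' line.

Trace:
  add 103.142.0.0/16 -> H1 at depth 16
  - 103.142.0.0/16 clear@16
  add 61.199.160.0/20 -> H0 at depth 20
  add 0.0.0.0/0 -> H3 at depth 0
  Q 61.199.160.1: descend 00111101110001111010 ; hops seen [H3,H0] ; pick H0
  Q 61.199.160.159: descend 00111101110001111010 ; hops seen [H3,H0] ; pick H0
  add 61.199.160.0/20 -> H2 at depth 20
  add 154.0.0.0/7 -> H4 at depth 7
  Q 154.17.62.203: descend 1001101 ; hops seen [H3,H4] ; pick H4
  - 61.199.160.0/20 clear@20
  Q 154.0.0.0: descend 1001101 ; hops seen [H3,H4] ; pick H4
  Q 154.30.198.189: descend 1001101 ; hops seen [H3,H4] ; pick H4
  Q 154.0.71.111: descend 1001101 ; hops seen [H3,H4] ; pick H4
  add 154.176.0.0/12 -> H2 at depth 12
  Q 154.0.239.167: descend 10011010 ; hops seen [H3,H4] ; pick H4

== LOOKUPS ==
["H0","H0","H4","H4","H4","H4","H4"]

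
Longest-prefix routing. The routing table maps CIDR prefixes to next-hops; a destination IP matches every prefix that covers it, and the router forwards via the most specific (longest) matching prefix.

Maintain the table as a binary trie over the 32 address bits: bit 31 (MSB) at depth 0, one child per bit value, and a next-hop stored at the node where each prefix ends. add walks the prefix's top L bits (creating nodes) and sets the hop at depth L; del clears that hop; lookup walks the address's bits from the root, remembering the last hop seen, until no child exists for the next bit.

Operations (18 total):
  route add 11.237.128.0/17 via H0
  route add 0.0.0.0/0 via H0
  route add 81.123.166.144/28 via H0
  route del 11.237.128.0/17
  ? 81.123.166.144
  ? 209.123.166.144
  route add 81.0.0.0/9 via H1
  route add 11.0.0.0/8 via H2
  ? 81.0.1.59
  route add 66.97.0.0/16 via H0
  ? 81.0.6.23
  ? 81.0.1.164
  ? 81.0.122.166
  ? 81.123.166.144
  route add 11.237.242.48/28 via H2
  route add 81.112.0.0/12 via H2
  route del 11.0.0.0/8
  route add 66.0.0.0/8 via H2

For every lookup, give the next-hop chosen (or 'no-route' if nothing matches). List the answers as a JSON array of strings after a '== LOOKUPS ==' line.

Apply in order:
  + 11.237.128.0/17 (H0) depth=17
  + 0.0.0.0/0 (H0) depth=0
  + 81.123.166.144/28 (H0) depth=28
  del 11.237.128.0/17 (clear depth 17)
  Q 81.123.166.144: descend 0101000101111011101001101001 ; hops seen [H0,H0] ; pick H0
  Q 209.123.166.144: descend ε ; hops seen [H0] ; pick H0
  + 81.0.0.0/9 (H1) depth=9
  + 11.0.0.0/8 (H2) depth=8
  Q 81.0.1.59: descend 010100010 ; hops seen [H0,H1] ; pick H1
  + 66.97.0.0/16 (H0) depth=16
  Q 81.0.6.23: descend 010100010 ; hops seen [H0,H1] ; pick H1
  Q 81.0.1.164: descend 010100010 ; hops seen [H0,H1] ; pick H1
  Q 81.0.122.166: descend 010100010 ; hops seen [H0,H1] ; pick H1
  Q 81.123.166.144: descend 0101000101111011101001101001 ; hops seen [H0,H1,H0] ; pick H0
  + 11.237.242.48/28 (H2) depth=28
  + 81.112.0.0/12 (H2) depth=12
  del 11.0.0.0/8 (clear depth 8)
  + 66.0.0.0/8 (H2) depth=8

== LOOKUPS ==
["H0","H0","H1","H1","H1","H1","H0"]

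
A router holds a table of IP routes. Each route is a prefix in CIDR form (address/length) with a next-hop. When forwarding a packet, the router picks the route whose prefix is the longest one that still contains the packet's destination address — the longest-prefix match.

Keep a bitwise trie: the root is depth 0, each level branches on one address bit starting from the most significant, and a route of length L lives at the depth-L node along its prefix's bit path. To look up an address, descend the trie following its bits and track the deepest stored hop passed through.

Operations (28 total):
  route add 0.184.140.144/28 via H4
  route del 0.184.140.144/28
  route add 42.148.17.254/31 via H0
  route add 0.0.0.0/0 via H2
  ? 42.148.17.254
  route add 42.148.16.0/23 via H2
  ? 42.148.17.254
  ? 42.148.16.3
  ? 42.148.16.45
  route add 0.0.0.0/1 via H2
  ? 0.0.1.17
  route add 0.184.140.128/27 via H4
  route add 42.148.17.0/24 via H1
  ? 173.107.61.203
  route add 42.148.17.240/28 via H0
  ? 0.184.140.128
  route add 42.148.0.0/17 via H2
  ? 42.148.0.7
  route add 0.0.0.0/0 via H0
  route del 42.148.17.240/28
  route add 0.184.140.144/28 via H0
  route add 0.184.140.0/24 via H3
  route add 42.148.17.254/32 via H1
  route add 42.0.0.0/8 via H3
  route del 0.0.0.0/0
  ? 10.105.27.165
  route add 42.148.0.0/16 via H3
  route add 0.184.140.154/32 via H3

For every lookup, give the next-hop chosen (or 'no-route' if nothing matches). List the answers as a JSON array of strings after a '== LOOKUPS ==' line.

Apply in order:
  add 0.184.140.144/28 -> H4 at depth 28
  del 0.184.140.144/28 (clear depth 28)
  add 42.148.17.254/31 -> H0 at depth 31
  add 0.0.0.0/0 -> H2 at depth 0
  lookup 42.148.17.254: bits 0010101010010100000100011111111 walk d0:H2→d1:-→d2:-→d3:-→d4:-→d5:-→d6:-→d7:-→d8:-→d9:-→d10:-→d11:-→d12:-→d13:-→d14:-→d15:-→d16:-→d17:-→d18:-→d19:-→d20:-→d21:-→d22:-→d23:-→d24:-→d25:-→d26:-→d27:-→d28:-→d29:-→d30:-→d31:H0 -> H0
  add 42.148.16.0/23 -> H2 at depth 23
  lookup 42.148.17.254: bits 0010101010010100000100011111111 walk d0:H2→d1:-→d2:-→d3:-→d4:-→d5:-→d6:-→d7:-→d8:-→d9:-→d10:-→d11:-→d12:-→d13:-→d14:-→d15:-→d16:-→d17:-→d18:-→d19:-→d20:-→d21:-→d22:-→d23:H2→d24:-→d25:-→d26:-→d27:-→d28:-→d29:-→d30:-→d31:H0 -> H0
  lookup 42.148.16.3: bits 00101010100101000001000 walk d0:H2→d1:-→d2:-→d3:-→d4:-→d5:-→d6:-→d7:-→d8:-→d9:-→d10:-→d11:-→d12:-→d13:-→d14:-→d15:-→d16:-→d17:-→d18:-→d19:-→d20:-→d21:-→d22:-→d23:H2 -> H2
  lookup 42.148.16.45: bits 00101010100101000001000 walk d0:H2→d1:-→d2:-→d3:-→d4:-→d5:-→d6:-→d7:-→d8:-→d9:-→d10:-→d11:-→d12:-→d13:-→d14:-→d15:-→d16:-→d17:-→d18:-→d19:-→d20:-→d21:-→d22:-→d23:H2 -> H2
  add 0.0.0.0/1 -> H2 at depth 1
  lookup 0.0.1.17: bits 00000000 walk d0:H2→d1:H2→d2:-→d3:-→d4:-→d5:-→d6:-→d7:-→d8:- -> H2
  add 0.184.140.128/27 -> H4 at depth 27
  add 42.148.17.0/24 -> H1 at depth 24
  lookup 173.107.61.203: bits ε walk d0:H2 -> H2
  add 42.148.17.240/28 -> H0 at depth 28
  lookup 0.184.140.128: bits 000000001011100010001100100 walk d0:H2→d1:H2→d2:-→d3:-→d4:-→d5:-→d6:-→d7:-→d8:-→d9:-→d10:-→d11:-→d12:-→d13:-→d14:-→d15:-→d16:-→d17:-→d18:-→d19:-→d20:-→d21:-→d22:-→d23:-→d24:-→d25:-→d26:-→d27:H4 -> H4
  add 42.148.0.0/17 -> H2 at depth 17
  lookup 42.148.0.7: bits 0010101010010100000 walk d0:H2→d1:H2→d2:-→d3:-→d4:-→d5:-→d6:-→d7:-→d8:-→d9:-→d10:-→d11:-→d12:-→d13:-→d14:-→d15:-→d16:-→d17:H2→d18:-→d19:- -> H2
  add 0.0.0.0/0 -> H0 at depth 0
  del 42.148.17.240/28 (clear depth 28)
  add 0.184.140.144/28 -> H0 at depth 28
  add 0.184.140.0/24 -> H3 at depth 24
  add 42.148.17.254/32 -> H1 at depth 32
  add 42.0.0.0/8 -> H3 at depth 8
  del 0.0.0.0/0 (clear depth 0)
  lookup 10.105.27.165: bits 0000 walk d0:-→d1:H2→d2:-→d3:-→d4:- -> H2
  add 42.148.0.0/16 -> H3 at depth 16
  add 0.184.140.154/32 -> H3 at depth 32

== LOOKUPS ==
["H0","H0","H2","H2","H2","H2","H4","H2","H2"]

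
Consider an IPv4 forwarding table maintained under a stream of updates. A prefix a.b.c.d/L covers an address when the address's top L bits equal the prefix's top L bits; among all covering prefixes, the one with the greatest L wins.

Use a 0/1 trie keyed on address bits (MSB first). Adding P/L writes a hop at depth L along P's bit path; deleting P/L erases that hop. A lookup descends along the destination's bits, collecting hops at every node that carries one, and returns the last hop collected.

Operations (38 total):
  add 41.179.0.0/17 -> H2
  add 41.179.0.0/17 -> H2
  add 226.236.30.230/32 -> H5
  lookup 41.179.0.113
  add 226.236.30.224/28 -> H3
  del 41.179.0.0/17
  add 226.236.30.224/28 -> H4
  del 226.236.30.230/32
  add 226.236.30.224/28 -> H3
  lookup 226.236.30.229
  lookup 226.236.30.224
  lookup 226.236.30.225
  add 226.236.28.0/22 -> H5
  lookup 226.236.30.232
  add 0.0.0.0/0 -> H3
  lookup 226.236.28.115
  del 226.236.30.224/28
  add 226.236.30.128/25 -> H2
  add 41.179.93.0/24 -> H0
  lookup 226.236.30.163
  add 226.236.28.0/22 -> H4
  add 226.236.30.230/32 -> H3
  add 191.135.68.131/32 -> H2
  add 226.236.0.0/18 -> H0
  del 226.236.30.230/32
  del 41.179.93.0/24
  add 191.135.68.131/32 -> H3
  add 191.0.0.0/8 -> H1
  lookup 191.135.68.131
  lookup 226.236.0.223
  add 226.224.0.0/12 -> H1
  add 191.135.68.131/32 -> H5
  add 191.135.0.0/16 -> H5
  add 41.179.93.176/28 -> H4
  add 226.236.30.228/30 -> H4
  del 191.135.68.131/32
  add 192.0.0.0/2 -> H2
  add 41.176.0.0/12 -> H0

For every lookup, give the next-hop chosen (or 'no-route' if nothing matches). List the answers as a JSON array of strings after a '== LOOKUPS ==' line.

Apply in order:
  + 41.179.0.0/17 (H2) depth=17
  + 41.179.0.0/17 (H2) depth=17
  + 226.236.30.230/32 (H5) depth=32
  lookup 41.179.0.113: bits 00101001101100110 walk d0:-→d1:-→d2:-→d3:-→d4:-→d5:-→d6:-→d7:-→d8:-→d9:-→d10:-→d11:-→d12:-→d13:-→d14:-→d15:-→d16:-→d17:H2 -> H2
  + 226.236.30.224/28 (H3) depth=28
  - 41.179.0.0/17 clear@17
  + 226.236.30.224/28 (H4) depth=28
  - 226.236.30.230/32 clear@32
  + 226.236.30.224/28 (H3) depth=28
  lookup 226.236.30.229: bits 111000101110110000011110111001 walk d0:-→d1:-→d2:-→d3:-→d4:-→d5:-→d6:-→d7:-→d8:-→d9:-→d10:-→d11:-→d12:-→d13:-→d14:-→d15:-→d16:-→d17:-→d18:-→d19:-→d20:-→d21:-→d22:-→d23:-→d24:-→d25:-→d26:-→d27:-→d28:H3→d29:-→d30:- -> H3
  lookup 226.236.30.224: bits 11100010111011000001111011100 walk d0:-→d1:-→d2:-→d3:-→d4:-→d5:-→d6:-→d7:-→d8:-→d9:-→d10:-→d11:-→d12:-→d13:-→d14:-→d15:-→d16:-→d17:-→d18:-→d19:-→d20:-→d21:-→d22:-→d23:-→d24:-→d25:-→d26:-→d27:-→d28:H3→d29:- -> H3
  lookup 226.236.30.225: bits 11100010111011000001111011100 walk d0:-→d1:-→d2:-→d3:-→d4:-→d5:-→d6:-→d7:-→d8:-→d9:-→d10:-→d11:-→d12:-→d13:-→d14:-→d15:-→d16:-→d17:-→d18:-→d19:-→d20:-→d21:-→d22:-→d23:-→d24:-→d25:-→d26:-→d27:-→d28:H3→d29:- -> H3
  + 226.236.28.0/22 (H5) depth=22
  lookup 226.236.30.232: bits 1110001011101100000111101110 walk d0:-→d1:-→d2:-→d3:-→d4:-→d5:-→d6:-→d7:-→d8:-→d9:-→d10:-→d11:-→d12:-→d13:-→d14:-→d15:-→d16:-→d17:-→d18:-→d19:-→d20:-→d21:-→d22:H5→d23:-→d24:-→d25:-→d26:-→d27:-→d28:H3 -> H3
  + 0.0.0.0/0 (H3) depth=0
  lookup 226.236.28.115: bits 1110001011101100000111 walk d0:H3→d1:-→d2:-→d3:-→d4:-→d5:-→d6:-→d7:-→d8:-→d9:-→d10:-→d11:-→d12:-→d13:-→d14:-→d15:-→d16:-→d17:-→d18:-→d19:-→d20:-→d21:-→d22:H5 -> H5
  - 226.236.30.224/28 clear@28
  + 226.236.30.128/25 (H2) depth=25
  + 41.179.93.0/24 (H0) depth=24
  lookup 226.236.30.163: bits 1110001011101100000111101 walk d0:H3→d1:-→d2:-→d3:-→d4:-→d5:-→d6:-→d7:-→d8:-→d9:-→d10:-→d11:-→d12:-→d13:-→d14:-→d15:-→d16:-→d17:-→d18:-→d19:-→d20:-→d21:-→d22:H5→d23:-→d24:-→d25:H2 -> H2
  + 226.236.28.0/22 (H4) depth=22
  + 226.236.30.230/32 (H3) depth=32
  + 191.135.68.131/32 (H2) depth=32
  + 226.236.0.0/18 (H0) depth=18
  - 226.236.30.230/32 clear@32
  - 41.179.93.0/24 clear@24
  + 191.135.68.131/32 (H3) depth=32
  + 191.0.0.0/8 (H1) depth=8
  lookup 191.135.68.131: bits 10111111100001110100010010000011 walk d0:H3→d1:-→d2:-→d3:-→d4:-→d5:-→d6:-→d7:-→d8:H1→d9:-→d10:-→d11:-→d12:-→d13:-→d14:-→d15:-→d16:-→d17:-→d18:-→d19:-→d20:-→d21:-→d22:-→d23:-→d24:-→d25:-→d26:-→d27:-→d28:-→d29:-→d30:-→d31:-→d32:H3 -> H3
  lookup 226.236.0.223: bits 1110001011101100000 walk d0:H3→d1:-→d2:-→d3:-→d4:-→d5:-→d6:-→d7:-→d8:-→d9:-→d10:-→d11:-→d12:-→d13:-→d14:-→d15:-→d16:-→d17:-→d18:H0→d19:- -> H0
  + 226.224.0.0/12 (H1) depth=12
  + 191.135.68.131/32 (H5) depth=32
  + 191.135.0.0/16 (H5) depth=16
  + 41.179.93.176/28 (H4) depth=28
  + 226.236.30.228/30 (H4) depth=30
  - 191.135.68.131/32 clear@32
  + 192.0.0.0/2 (H2) depth=2
  + 41.176.0.0/12 (H0) depth=12

== LOOKUPS ==
["H2","H3","H3","H3","H3","H5","H2","H3","H0"]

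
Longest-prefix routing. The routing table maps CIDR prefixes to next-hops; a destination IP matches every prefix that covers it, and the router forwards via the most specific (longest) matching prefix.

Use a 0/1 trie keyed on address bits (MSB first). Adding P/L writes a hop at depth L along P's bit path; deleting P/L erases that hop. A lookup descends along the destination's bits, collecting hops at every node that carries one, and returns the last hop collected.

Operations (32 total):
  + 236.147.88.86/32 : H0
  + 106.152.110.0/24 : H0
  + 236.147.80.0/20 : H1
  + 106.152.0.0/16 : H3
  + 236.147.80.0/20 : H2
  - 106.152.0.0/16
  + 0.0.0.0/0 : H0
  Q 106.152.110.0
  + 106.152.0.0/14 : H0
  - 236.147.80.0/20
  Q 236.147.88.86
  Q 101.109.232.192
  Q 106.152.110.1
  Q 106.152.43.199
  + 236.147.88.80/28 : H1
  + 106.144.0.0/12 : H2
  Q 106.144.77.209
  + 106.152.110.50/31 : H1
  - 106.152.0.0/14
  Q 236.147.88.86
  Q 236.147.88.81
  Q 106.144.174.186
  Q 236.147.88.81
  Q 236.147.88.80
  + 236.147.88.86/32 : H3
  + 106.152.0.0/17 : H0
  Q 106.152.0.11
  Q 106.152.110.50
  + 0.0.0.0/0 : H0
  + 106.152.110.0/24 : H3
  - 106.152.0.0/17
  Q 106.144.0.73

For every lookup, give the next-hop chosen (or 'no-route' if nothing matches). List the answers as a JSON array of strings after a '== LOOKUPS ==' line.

Trace:
  + 236.147.88.86/32 (H0) depth=32
  + 106.152.110.0/24 (H0) depth=24
  + 236.147.80.0/20 (H1) depth=20
  + 106.152.0.0/16 (H3) depth=16
  + 236.147.80.0/20 (H2) depth=20
  - 106.152.0.0/16 clear@16
  + 0.0.0.0/0 (H0) depth=0
  Q 106.152.110.0: descend 011010101001100001101110 ; hops seen [H0,H0] ; pick H0
  + 106.152.0.0/14 (H0) depth=14
  - 236.147.80.0/20 clear@20
  Q 236.147.88.86: descend 11101100100100110101100001010110 ; hops seen [H0,H0] ; pick H0
  Q 101.109.232.192: descend 0110 ; hops seen [H0] ; pick H0
  Q 106.152.110.1: descend 011010101001100001101110 ; hops seen [H0,H0,H0] ; pick H0
  Q 106.152.43.199: descend 01101010100110000 ; hops seen [H0,H0] ; pick H0
  + 236.147.88.80/28 (H1) depth=28
  + 106.144.0.0/12 (H2) depth=12
  Q 106.144.77.209: descend 011010101001 ; hops seen [H0,H2] ; pick H2
  + 106.152.110.50/31 (H1) depth=31
  - 106.152.0.0/14 clear@14
  Q 236.147.88.86: descend 11101100100100110101100001010110 ; hops seen [H0,H1,H0] ; pick H0
  Q 236.147.88.81: descend 11101100100100110101100001010 ; hops seen [H0,H1] ; pick H1
  Q 106.144.174.186: descend 011010101001 ; hops seen [H0,H2] ; pick H2
  Q 236.147.88.81: descend 11101100100100110101100001010 ; hops seen [H0,H1] ; pick H1
  Q 236.147.88.80: descend 11101100100100110101100001010 ; hops seen [H0,H1] ; pick H1
  + 236.147.88.86/32 (H3) depth=32
  + 106.152.0.0/17 (H0) depth=17
  Q 106.152.0.11: descend 01101010100110000 ; hops seen [H0,H2,H0] ; pick H0
  Q 106.152.110.50: descend 0110101010011000011011100011001 ; hops seen [H0,H2,H0,H0,H1] ; pick H1
  + 0.0.0.0/0 (H0) depth=0
  + 106.152.110.0/24 (H3) depth=24
  - 106.152.0.0/17 clear@17
  Q 106.144.0.73: descend 011010101001 ; hops seen [H0,H2] ; pick H2

== LOOKUPS ==
["H0","H0","H0","H0","H0","H2","H0","H1","H2","H1","H1","H0","H1","H2"]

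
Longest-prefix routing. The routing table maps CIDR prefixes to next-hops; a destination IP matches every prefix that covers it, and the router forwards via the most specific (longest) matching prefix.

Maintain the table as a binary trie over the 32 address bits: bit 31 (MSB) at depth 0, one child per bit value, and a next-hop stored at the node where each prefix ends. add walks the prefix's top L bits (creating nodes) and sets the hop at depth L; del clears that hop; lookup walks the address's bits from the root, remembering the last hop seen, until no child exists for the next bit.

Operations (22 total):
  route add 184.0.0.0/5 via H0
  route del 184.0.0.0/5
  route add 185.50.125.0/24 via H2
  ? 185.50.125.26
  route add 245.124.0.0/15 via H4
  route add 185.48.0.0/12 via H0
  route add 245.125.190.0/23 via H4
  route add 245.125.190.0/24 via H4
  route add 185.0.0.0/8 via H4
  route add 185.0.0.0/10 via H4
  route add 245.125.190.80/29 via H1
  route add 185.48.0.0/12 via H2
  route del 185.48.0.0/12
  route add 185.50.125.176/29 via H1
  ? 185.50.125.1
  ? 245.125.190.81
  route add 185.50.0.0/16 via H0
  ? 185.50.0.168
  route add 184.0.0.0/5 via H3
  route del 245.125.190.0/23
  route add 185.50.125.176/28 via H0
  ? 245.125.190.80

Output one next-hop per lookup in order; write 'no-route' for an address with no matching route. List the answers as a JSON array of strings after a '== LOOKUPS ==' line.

Process each operation:
  add 184.0.0.0/5 -> H0 at depth 5
  - 184.0.0.0/5 clear@5
  add 185.50.125.0/24 -> H2 at depth 24
  lookup 185.50.125.26: bits 101110010011001001111101 walk d0:-→d1:-→d2:-→d3:-→d4:-→d5:-→d6:-→d7:-→d8:-→d9:-→d10:-→d11:-→d12:-→d13:-→d14:-→d15:-→d16:-→d17:-→d18:-→d19:-→d20:-→d21:-→d22:-→d23:-→d24:H2 -> H2
  add 245.124.0.0/15 -> H4 at depth 15
  add 185.48.0.0/12 -> H0 at depth 12
  add 245.125.190.0/23 -> H4 at depth 23
  add 245.125.190.0/24 -> H4 at depth 24
  add 185.0.0.0/8 -> H4 at depth 8
  add 185.0.0.0/10 -> H4 at depth 10
  add 245.125.190.80/29 -> H1 at depth 29
  add 185.48.0.0/12 -> H2 at depth 12
  - 185.48.0.0/12 clear@12
  add 185.50.125.176/29 -> H1 at depth 29
  lookup 185.50.125.1: bits 101110010011001001111101 walk d0:-→d1:-→d2:-→d3:-→d4:-→d5:-→d6:-→d7:-→d8:H4→d9:-→d10:H4→d11:-→d12:-→d13:-→d14:-→d15:-→d16:-→d17:-→d18:-→d19:-→d20:-→d21:-→d22:-→d23:-→d24:H2 -> H2
  lookup 245.125.190.81: bits 11110101011111011011111001010 walk d0:-→d1:-→d2:-→d3:-→d4:-→d5:-→d6:-→d7:-→d8:-→d9:-→d10:-→d11:-→d12:-→d13:-→d14:-→d15:H4→d16:-→d17:-→d18:-→d19:-→d20:-→d21:-→d22:-→d23:H4→d24:H4→d25:-→d26:-→d27:-→d28:-→d29:H1 -> H1
  add 185.50.0.0/16 -> H0 at depth 16
  lookup 185.50.0.168: bits 10111001001100100 walk d0:-→d1:-→d2:-→d3:-→d4:-→d5:-→d6:-→d7:-→d8:H4→d9:-→d10:H4→d11:-→d12:-→d13:-→d14:-→d15:-→d16:H0→d17:- -> H0
  add 184.0.0.0/5 -> H3 at depth 5
  - 245.125.190.0/23 clear@23
  add 185.50.125.176/28 -> H0 at depth 28
  lookup 245.125.190.80: bits 11110101011111011011111001010 walk d0:-→d1:-→d2:-→d3:-→d4:-→d5:-→d6:-→d7:-→d8:-→d9:-→d10:-→d11:-→d12:-→d13:-→d14:-→d15:H4→d16:-→d17:-→d18:-→d19:-→d20:-→d21:-→d22:-→d23:-→d24:H4→d25:-→d26:-→d27:-→d28:-→d29:H1 -> H1

== LOOKUPS ==
["H2","H2","H1","H0","H1"]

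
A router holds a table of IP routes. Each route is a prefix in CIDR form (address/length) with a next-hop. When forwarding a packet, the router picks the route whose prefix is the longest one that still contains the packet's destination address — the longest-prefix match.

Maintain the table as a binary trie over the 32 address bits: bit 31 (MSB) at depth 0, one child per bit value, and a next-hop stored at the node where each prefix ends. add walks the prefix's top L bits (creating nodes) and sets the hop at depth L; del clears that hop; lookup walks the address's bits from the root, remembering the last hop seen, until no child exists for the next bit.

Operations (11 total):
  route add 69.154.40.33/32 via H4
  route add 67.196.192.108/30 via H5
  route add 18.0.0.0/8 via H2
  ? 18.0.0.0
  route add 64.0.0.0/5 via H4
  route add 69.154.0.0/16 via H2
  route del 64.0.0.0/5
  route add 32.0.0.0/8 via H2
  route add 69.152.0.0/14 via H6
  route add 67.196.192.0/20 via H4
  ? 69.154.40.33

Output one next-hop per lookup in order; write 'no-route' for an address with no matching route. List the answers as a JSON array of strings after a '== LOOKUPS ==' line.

Apply in order:
  add 69.154.40.33/32 -> H4 at depth 32
  add 67.196.192.108/30 -> H5 at depth 30
  add 18.0.0.0/8 -> H2 at depth 8
  ? 18.0.0.0  path d0:-→d1:-→d2:-→d3:-→d4:-→d5:-→d6:-→d7:-→d8:H2  best=H2
  add 64.0.0.0/5 -> H4 at depth 5
  add 69.154.0.0/16 -> H2 at depth 16
  - 64.0.0.0/5 clear@5
  add 32.0.0.0/8 -> H2 at depth 8
  add 69.152.0.0/14 -> H6 at depth 14
  add 67.196.192.0/20 -> H4 at depth 20
  ? 69.154.40.33  path d0:-→d1:-→d2:-→d3:-→d4:-→d5:-→d6:-→d7:-→d8:-→d9:-→d10:-→d11:-→d12:-→d13:-→d14:H6→d15:-→d16:H2→d17:-→d18:-→d19:-→d20:-→d21:-→d22:-→d23:-→d24:-→d25:-→d26:-→d27:-→d28:-→d29:-→d30:-→d31:-→d32:H4  best=H4

== LOOKUPS ==
["H2","H4"]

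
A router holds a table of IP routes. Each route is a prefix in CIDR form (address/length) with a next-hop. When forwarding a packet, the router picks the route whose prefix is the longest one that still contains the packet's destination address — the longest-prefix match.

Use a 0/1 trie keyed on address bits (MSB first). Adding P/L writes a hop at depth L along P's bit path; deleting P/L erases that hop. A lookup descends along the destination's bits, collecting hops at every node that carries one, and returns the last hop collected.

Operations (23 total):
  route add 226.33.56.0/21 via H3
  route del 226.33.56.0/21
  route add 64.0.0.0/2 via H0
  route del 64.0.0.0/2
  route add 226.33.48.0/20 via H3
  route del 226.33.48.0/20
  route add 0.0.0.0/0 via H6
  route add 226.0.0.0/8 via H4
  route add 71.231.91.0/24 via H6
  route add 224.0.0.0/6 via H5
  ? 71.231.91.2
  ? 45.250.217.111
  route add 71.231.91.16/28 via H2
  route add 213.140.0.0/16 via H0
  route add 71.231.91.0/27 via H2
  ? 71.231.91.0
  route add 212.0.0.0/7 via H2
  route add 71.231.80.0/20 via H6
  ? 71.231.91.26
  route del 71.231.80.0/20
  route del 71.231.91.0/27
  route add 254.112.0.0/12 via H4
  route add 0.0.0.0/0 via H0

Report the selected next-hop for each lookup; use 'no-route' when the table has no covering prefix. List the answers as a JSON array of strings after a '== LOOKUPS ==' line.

Trace:
  + 226.33.56.0/21 (H3) depth=21
  - 226.33.56.0/21 clear@21
  + 64.0.0.0/2 (H0) depth=2
  - 64.0.0.0/2 clear@2
  + 226.33.48.0/20 (H3) depth=20
  - 226.33.48.0/20 clear@20
  + 0.0.0.0/0 (H6) depth=0
  + 226.0.0.0/8 (H4) depth=8
  + 71.231.91.0/24 (H6) depth=24
  + 224.0.0.0/6 (H5) depth=6
  lookup 71.231.91.2: bits 010001111110011101011011 walk d0:H6→d1:-→d2:-→d3:-→d4:-→d5:-→d6:-→d7:-→d8:-→d9:-→d10:-→d11:-→d12:-→d13:-→d14:-→d15:-→d16:-→d17:-→d18:-→d19:-→d20:-→d21:-→d22:-→d23:-→d24:H6 -> H6
  lookup 45.250.217.111: bits 0 walk d0:H6→d1:- -> H6
  + 71.231.91.16/28 (H2) depth=28
  + 213.140.0.0/16 (H0) depth=16
  + 71.231.91.0/27 (H2) depth=27
  lookup 71.231.91.0: bits 010001111110011101011011000 walk d0:H6→d1:-→d2:-→d3:-→d4:-→d5:-→d6:-→d7:-→d8:-→d9:-→d10:-→d11:-→d12:-→d13:-→d14:-→d15:-→d16:-→d17:-→d18:-→d19:-→d20:-→d21:-→d22:-→d23:-→d24:H6→d25:-→d26:-→d27:H2 -> H2
  + 212.0.0.0/7 (H2) depth=7
  + 71.231.80.0/20 (H6) depth=20
  lookup 71.231.91.26: bits 0100011111100111010110110001 walk d0:H6→d1:-→d2:-→d3:-→d4:-→d5:-→d6:-→d7:-→d8:-→d9:-→d10:-→d11:-→d12:-→d13:-→d14:-→d15:-→d16:-→d17:-→d18:-→d19:-→d20:H6→d21:-→d22:-→d23:-→d24:H6→d25:-→d26:-→d27:H2→d28:H2 -> H2
  - 71.231.80.0/20 clear@20
  - 71.231.91.0/27 clear@27
  + 254.112.0.0/12 (H4) depth=12
  + 0.0.0.0/0 (H0) depth=0

== LOOKUPS ==
["H6","H6","H2","H2"]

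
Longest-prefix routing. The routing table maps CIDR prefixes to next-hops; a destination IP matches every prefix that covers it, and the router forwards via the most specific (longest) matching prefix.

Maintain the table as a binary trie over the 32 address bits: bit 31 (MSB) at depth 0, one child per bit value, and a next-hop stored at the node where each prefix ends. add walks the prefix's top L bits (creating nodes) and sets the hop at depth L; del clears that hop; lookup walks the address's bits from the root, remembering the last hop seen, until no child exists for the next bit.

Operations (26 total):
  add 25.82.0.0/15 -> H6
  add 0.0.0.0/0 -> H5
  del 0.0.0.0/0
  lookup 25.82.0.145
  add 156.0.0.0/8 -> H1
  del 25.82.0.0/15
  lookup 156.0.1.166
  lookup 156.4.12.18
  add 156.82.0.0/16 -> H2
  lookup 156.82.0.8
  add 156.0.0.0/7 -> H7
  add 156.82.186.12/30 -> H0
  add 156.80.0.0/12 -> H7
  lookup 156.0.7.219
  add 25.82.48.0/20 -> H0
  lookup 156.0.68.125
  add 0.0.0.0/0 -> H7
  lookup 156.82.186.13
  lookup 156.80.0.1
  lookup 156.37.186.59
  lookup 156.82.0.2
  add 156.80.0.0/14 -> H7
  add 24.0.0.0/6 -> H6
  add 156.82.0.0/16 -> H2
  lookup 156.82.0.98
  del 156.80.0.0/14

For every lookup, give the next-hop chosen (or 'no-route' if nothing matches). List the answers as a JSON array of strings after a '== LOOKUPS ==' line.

Trace:
  + 25.82.0.0/15 (H6) depth=15
  + 0.0.0.0/0 (H5) depth=0
  del 0.0.0.0/0 (clear depth 0)
  lookup 25.82.0.145: bits 000110010101001 walk d0:-→d1:-→d2:-→d3:-→d4:-→d5:-→d6:-→d7:-→d8:-→d9:-→d10:-→d11:-→d12:-→d13:-→d14:-→d15:H6 -> H6
  + 156.0.0.0/8 (H1) depth=8
  del 25.82.0.0/15 (clear depth 15)
  lookup 156.0.1.166: bits 10011100 walk d0:-→d1:-→d2:-→d3:-→d4:-→d5:-→d6:-→d7:-→d8:H1 -> H1
  lookup 156.4.12.18: bits 10011100 walk d0:-→d1:-→d2:-→d3:-→d4:-→d5:-→d6:-→d7:-→d8:H1 -> H1
  + 156.82.0.0/16 (H2) depth=16
  lookup 156.82.0.8: bits 1001110001010010 walk d0:-→d1:-→d2:-→d3:-→d4:-→d5:-→d6:-→d7:-→d8:H1→d9:-→d10:-→d11:-→d12:-→d13:-→d14:-→d15:-→d16:H2 -> H2
  + 156.0.0.0/7 (H7) depth=7
  + 156.82.186.12/30 (H0) depth=30
  + 156.80.0.0/12 (H7) depth=12
  lookup 156.0.7.219: bits 100111000 walk d0:-→d1:-→d2:-→d3:-→d4:-→d5:-→d6:-→d7:H7→d8:H1→d9:- -> H1
  + 25.82.48.0/20 (H0) depth=20
  lookup 156.0.68.125: bits 100111000 walk d0:-→d1:-→d2:-→d3:-→d4:-→d5:-→d6:-→d7:H7→d8:H1→d9:- -> H1
  + 0.0.0.0/0 (H7) depth=0
  lookup 156.82.186.13: bits 100111000101001010111010000011 walk d0:H7→d1:-→d2:-→d3:-→d4:-→d5:-→d6:-→d7:H7→d8:H1→d9:-→d10:-→d11:-→d12:H7→d13:-→d14:-→d15:-→d16:H2→d17:-→d18:-→d19:-→d20:-→d21:-→d22:-→d23:-→d24:-→d25:-→d26:-→d27:-→d28:-→d29:-→d30:H0 -> H0
  lookup 156.80.0.1: bits 10011100010100 walk d0:H7→d1:-→d2:-→d3:-→d4:-→d5:-→d6:-→d7:H7→d8:H1→d9:-→d10:-→d11:-→d12:H7→d13:-→d14:- -> H7
  lookup 156.37.186.59: bits 100111000 walk d0:H7→d1:-→d2:-→d3:-→d4:-→d5:-→d6:-→d7:H7→d8:H1→d9:- -> H1
  lookup 156.82.0.2: bits 1001110001010010 walk d0:H7→d1:-→d2:-→d3:-→d4:-→d5:-→d6:-→d7:H7→d8:H1→d9:-→d10:-→d11:-→d12:H7→d13:-→d14:-→d15:-→d16:H2 -> H2
  + 156.80.0.0/14 (H7) depth=14
  + 24.0.0.0/6 (H6) depth=6
  + 156.82.0.0/16 (H2) depth=16
  lookup 156.82.0.98: bits 1001110001010010 walk d0:H7→d1:-→d2:-→d3:-→d4:-→d5:-→d6:-→d7:H7→d8:H1→d9:-→d10:-→d11:-→d12:H7→d13:-→d14:H7→d15:-→d16:H2 -> H2
  del 156.80.0.0/14 (clear depth 14)

== LOOKUPS ==
["H6","H1","H1","H2","H1","H1","H0","H7","H1","H2","H2"]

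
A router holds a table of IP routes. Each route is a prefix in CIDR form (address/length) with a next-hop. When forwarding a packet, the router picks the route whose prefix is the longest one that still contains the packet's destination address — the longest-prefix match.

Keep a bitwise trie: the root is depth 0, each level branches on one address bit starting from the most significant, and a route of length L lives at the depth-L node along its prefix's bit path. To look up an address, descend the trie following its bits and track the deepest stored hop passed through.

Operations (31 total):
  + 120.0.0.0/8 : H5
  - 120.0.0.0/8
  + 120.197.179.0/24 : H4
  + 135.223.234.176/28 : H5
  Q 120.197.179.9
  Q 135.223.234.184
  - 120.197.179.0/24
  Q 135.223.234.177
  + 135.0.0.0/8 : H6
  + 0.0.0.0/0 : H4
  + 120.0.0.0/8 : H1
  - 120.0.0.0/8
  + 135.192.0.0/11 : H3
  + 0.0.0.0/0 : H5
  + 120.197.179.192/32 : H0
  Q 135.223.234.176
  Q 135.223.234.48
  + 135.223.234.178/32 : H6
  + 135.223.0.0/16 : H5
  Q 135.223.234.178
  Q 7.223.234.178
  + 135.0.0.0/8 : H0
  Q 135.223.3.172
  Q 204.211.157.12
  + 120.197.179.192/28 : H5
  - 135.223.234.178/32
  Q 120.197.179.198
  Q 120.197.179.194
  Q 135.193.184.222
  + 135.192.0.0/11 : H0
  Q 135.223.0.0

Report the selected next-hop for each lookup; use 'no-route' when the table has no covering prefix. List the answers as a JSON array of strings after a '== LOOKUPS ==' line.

Apply in order:
  + 120.0.0.0/8 (H5) depth=8
  del 120.0.0.0/8 (clear depth 8)
  + 120.197.179.0/24 (H4) depth=24
  + 135.223.234.176/28 (H5) depth=28
  Q 120.197.179.9: descend 011110001100010110110011 ; hops seen [H4] ; pick H4
  Q 135.223.234.184: descend 1000011111011111111010101011 ; hops seen [H5] ; pick H5
  del 120.197.179.0/24 (clear depth 24)
  Q 135.223.234.177: descend 1000011111011111111010101011 ; hops seen [H5] ; pick H5
  + 135.0.0.0/8 (H6) depth=8
  + 0.0.0.0/0 (H4) depth=0
  + 120.0.0.0/8 (H1) depth=8
  del 120.0.0.0/8 (clear depth 8)
  + 135.192.0.0/11 (H3) depth=11
  + 0.0.0.0/0 (H5) depth=0
  + 120.197.179.192/32 (H0) depth=32
  Q 135.223.234.176: descend 1000011111011111111010101011 ; hops seen [H5,H6,H3,H5] ; pick H5
  Q 135.223.234.48: descend 100001111101111111101010 ; hops seen [H5,H6,H3] ; pick H3
  + 135.223.234.178/32 (H6) depth=32
  + 135.223.0.0/16 (H5) depth=16
  Q 135.223.234.178: descend 10000111110111111110101010110010 ; hops seen [H5,H6,H3,H5,H5,H6] ; pick H6
  Q 7.223.234.178: descend 0 ; hops seen [H5] ; pick H5
  + 135.0.0.0/8 (H0) depth=8
  Q 135.223.3.172: descend 1000011111011111 ; hops seen [H5,H0,H3,H5] ; pick H5
  Q 204.211.157.12: descend 1 ; hops seen [H5] ; pick H5
  + 120.197.179.192/28 (H5) depth=28
  del 135.223.234.178/32 (clear depth 32)
  Q 120.197.179.198: descend 01111000110001011011001111000 ; hops seen [H5,H5] ; pick H5
  Q 120.197.179.194: descend 011110001100010110110011110000 ; hops seen [H5,H5] ; pick H5
  Q 135.193.184.222: descend 10000111110 ; hops seen [H5,H0,H3] ; pick H3
  + 135.192.0.0/11 (H0) depth=11
  Q 135.223.0.0: descend 1000011111011111 ; hops seen [H5,H0,H0,H5] ; pick H5

== LOOKUPS ==
["H4","H5","H5","H5","H3","H6","H5","H5","H5","H5","H5","H3","H5"]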